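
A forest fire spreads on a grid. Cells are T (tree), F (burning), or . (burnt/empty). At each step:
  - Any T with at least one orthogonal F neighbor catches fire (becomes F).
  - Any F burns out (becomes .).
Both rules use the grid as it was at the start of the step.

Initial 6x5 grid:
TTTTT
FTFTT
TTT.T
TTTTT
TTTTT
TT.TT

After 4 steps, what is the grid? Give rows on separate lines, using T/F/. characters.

Step 1: 6 trees catch fire, 2 burn out
  FTFTT
  .F.FT
  FTF.T
  TTTTT
  TTTTT
  TT.TT
Step 2: 6 trees catch fire, 6 burn out
  .F.FT
  ....F
  .F..T
  FTFTT
  TTTTT
  TT.TT
Step 3: 6 trees catch fire, 6 burn out
  ....F
  .....
  ....F
  .F.FT
  FTFTT
  TT.TT
Step 4: 4 trees catch fire, 6 burn out
  .....
  .....
  .....
  ....F
  .F.FT
  FT.TT

.....
.....
.....
....F
.F.FT
FT.TT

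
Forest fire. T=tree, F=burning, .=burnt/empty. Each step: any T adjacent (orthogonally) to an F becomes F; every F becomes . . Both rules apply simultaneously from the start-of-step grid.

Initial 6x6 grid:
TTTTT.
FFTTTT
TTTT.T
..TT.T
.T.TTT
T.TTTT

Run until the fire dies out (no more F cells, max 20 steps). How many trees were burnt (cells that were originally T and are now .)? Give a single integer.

Step 1: +5 fires, +2 burnt (F count now 5)
Step 2: +3 fires, +5 burnt (F count now 3)
Step 3: +4 fires, +3 burnt (F count now 4)
Step 4: +3 fires, +4 burnt (F count now 3)
Step 5: +2 fires, +3 burnt (F count now 2)
Step 6: +3 fires, +2 burnt (F count now 3)
Step 7: +3 fires, +3 burnt (F count now 3)
Step 8: +1 fires, +3 burnt (F count now 1)
Step 9: +0 fires, +1 burnt (F count now 0)
Fire out after step 9
Initially T: 26, now '.': 34
Total burnt (originally-T cells now '.'): 24

Answer: 24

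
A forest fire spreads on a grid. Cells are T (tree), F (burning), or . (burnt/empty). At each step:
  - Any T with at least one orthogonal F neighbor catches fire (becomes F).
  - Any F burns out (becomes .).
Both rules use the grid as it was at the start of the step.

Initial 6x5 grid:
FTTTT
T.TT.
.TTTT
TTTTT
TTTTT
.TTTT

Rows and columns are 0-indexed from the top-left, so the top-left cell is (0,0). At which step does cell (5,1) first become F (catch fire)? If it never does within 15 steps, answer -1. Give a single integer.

Step 1: cell (5,1)='T' (+2 fires, +1 burnt)
Step 2: cell (5,1)='T' (+1 fires, +2 burnt)
Step 3: cell (5,1)='T' (+2 fires, +1 burnt)
Step 4: cell (5,1)='T' (+3 fires, +2 burnt)
Step 5: cell (5,1)='T' (+3 fires, +3 burnt)
Step 6: cell (5,1)='T' (+4 fires, +3 burnt)
Step 7: cell (5,1)='T' (+5 fires, +4 burnt)
Step 8: cell (5,1)='F' (+4 fires, +5 burnt)
  -> target ignites at step 8
Step 9: cell (5,1)='.' (+1 fires, +4 burnt)
Step 10: cell (5,1)='.' (+0 fires, +1 burnt)
  fire out at step 10

8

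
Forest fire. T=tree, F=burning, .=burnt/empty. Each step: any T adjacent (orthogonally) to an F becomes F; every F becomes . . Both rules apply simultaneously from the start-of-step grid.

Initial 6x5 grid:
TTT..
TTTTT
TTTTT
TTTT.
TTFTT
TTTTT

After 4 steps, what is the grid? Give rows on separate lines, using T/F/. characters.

Step 1: 4 trees catch fire, 1 burn out
  TTT..
  TTTTT
  TTTTT
  TTFT.
  TF.FT
  TTFTT
Step 2: 7 trees catch fire, 4 burn out
  TTT..
  TTTTT
  TTFTT
  TF.F.
  F...F
  TF.FT
Step 3: 6 trees catch fire, 7 burn out
  TTT..
  TTFTT
  TF.FT
  F....
  .....
  F...F
Step 4: 5 trees catch fire, 6 burn out
  TTF..
  TF.FT
  F...F
  .....
  .....
  .....

TTF..
TF.FT
F...F
.....
.....
.....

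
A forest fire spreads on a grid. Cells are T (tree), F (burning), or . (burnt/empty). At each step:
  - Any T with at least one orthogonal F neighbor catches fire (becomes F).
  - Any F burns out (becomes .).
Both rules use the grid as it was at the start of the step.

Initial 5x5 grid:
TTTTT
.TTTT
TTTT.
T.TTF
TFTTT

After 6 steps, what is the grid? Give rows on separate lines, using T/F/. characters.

Step 1: 4 trees catch fire, 2 burn out
  TTTTT
  .TTTT
  TTTT.
  T.TF.
  F.FTF
Step 2: 4 trees catch fire, 4 burn out
  TTTTT
  .TTTT
  TTTF.
  F.F..
  ...F.
Step 3: 3 trees catch fire, 4 burn out
  TTTTT
  .TTFT
  FTF..
  .....
  .....
Step 4: 4 trees catch fire, 3 burn out
  TTTFT
  .TF.F
  .F...
  .....
  .....
Step 5: 3 trees catch fire, 4 burn out
  TTF.F
  .F...
  .....
  .....
  .....
Step 6: 1 trees catch fire, 3 burn out
  TF...
  .....
  .....
  .....
  .....

TF...
.....
.....
.....
.....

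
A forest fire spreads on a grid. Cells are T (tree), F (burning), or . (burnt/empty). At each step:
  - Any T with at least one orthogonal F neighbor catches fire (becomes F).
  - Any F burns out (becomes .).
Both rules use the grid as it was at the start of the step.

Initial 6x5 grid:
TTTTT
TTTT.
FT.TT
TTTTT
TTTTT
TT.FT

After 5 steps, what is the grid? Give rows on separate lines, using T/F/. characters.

Step 1: 5 trees catch fire, 2 burn out
  TTTTT
  FTTT.
  .F.TT
  FTTTT
  TTTFT
  TT..F
Step 2: 7 trees catch fire, 5 burn out
  FTTTT
  .FTT.
  ...TT
  .FTFT
  FTF.F
  TT...
Step 3: 7 trees catch fire, 7 burn out
  .FTTT
  ..FT.
  ...FT
  ..F.F
  .F...
  FT...
Step 4: 4 trees catch fire, 7 burn out
  ..FTT
  ...F.
  ....F
  .....
  .....
  .F...
Step 5: 1 trees catch fire, 4 burn out
  ...FT
  .....
  .....
  .....
  .....
  .....

...FT
.....
.....
.....
.....
.....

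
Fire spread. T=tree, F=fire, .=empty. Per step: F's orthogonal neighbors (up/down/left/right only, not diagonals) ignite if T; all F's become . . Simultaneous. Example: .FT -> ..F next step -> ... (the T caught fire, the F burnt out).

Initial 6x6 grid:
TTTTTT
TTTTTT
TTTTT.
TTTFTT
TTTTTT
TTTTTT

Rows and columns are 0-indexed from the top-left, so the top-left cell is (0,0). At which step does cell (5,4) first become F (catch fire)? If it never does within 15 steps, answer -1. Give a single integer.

Step 1: cell (5,4)='T' (+4 fires, +1 burnt)
Step 2: cell (5,4)='T' (+8 fires, +4 burnt)
Step 3: cell (5,4)='F' (+9 fires, +8 burnt)
  -> target ignites at step 3
Step 4: cell (5,4)='.' (+8 fires, +9 burnt)
Step 5: cell (5,4)='.' (+4 fires, +8 burnt)
Step 6: cell (5,4)='.' (+1 fires, +4 burnt)
Step 7: cell (5,4)='.' (+0 fires, +1 burnt)
  fire out at step 7

3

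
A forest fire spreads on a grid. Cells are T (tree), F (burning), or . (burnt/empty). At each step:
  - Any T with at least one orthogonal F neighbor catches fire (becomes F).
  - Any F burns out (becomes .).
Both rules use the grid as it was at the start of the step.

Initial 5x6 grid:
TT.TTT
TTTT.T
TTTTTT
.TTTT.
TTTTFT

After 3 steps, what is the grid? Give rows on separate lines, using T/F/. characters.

Step 1: 3 trees catch fire, 1 burn out
  TT.TTT
  TTTT.T
  TTTTTT
  .TTTF.
  TTTF.F
Step 2: 3 trees catch fire, 3 burn out
  TT.TTT
  TTTT.T
  TTTTFT
  .TTF..
  TTF...
Step 3: 4 trees catch fire, 3 burn out
  TT.TTT
  TTTT.T
  TTTF.F
  .TF...
  TF....

TT.TTT
TTTT.T
TTTF.F
.TF...
TF....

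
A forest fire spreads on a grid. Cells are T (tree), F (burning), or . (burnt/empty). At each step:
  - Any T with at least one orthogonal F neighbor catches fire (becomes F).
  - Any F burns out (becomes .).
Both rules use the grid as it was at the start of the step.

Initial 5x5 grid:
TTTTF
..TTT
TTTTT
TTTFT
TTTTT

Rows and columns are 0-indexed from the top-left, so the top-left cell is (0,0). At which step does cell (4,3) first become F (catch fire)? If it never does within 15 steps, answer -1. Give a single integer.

Step 1: cell (4,3)='F' (+6 fires, +2 burnt)
  -> target ignites at step 1
Step 2: cell (4,3)='.' (+7 fires, +6 burnt)
Step 3: cell (4,3)='.' (+5 fires, +7 burnt)
Step 4: cell (4,3)='.' (+3 fires, +5 burnt)
Step 5: cell (4,3)='.' (+0 fires, +3 burnt)
  fire out at step 5

1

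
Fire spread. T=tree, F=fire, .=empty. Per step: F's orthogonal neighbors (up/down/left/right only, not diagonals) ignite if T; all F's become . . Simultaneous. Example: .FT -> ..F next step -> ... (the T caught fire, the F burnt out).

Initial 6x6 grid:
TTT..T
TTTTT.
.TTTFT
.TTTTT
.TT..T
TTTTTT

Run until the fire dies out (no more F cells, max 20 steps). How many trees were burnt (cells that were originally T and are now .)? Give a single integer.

Answer: 26

Derivation:
Step 1: +4 fires, +1 burnt (F count now 4)
Step 2: +4 fires, +4 burnt (F count now 4)
Step 3: +4 fires, +4 burnt (F count now 4)
Step 4: +5 fires, +4 burnt (F count now 5)
Step 5: +5 fires, +5 burnt (F count now 5)
Step 6: +3 fires, +5 burnt (F count now 3)
Step 7: +1 fires, +3 burnt (F count now 1)
Step 8: +0 fires, +1 burnt (F count now 0)
Fire out after step 8
Initially T: 27, now '.': 35
Total burnt (originally-T cells now '.'): 26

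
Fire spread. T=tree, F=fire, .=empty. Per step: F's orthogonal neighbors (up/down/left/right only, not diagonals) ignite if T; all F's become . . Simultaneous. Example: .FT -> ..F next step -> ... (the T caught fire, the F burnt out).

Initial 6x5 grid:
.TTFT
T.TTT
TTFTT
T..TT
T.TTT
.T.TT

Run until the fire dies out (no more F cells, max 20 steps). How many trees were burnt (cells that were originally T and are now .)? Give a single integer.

Answer: 20

Derivation:
Step 1: +6 fires, +2 burnt (F count now 6)
Step 2: +5 fires, +6 burnt (F count now 5)
Step 3: +4 fires, +5 burnt (F count now 4)
Step 4: +4 fires, +4 burnt (F count now 4)
Step 5: +1 fires, +4 burnt (F count now 1)
Step 6: +0 fires, +1 burnt (F count now 0)
Fire out after step 6
Initially T: 21, now '.': 29
Total burnt (originally-T cells now '.'): 20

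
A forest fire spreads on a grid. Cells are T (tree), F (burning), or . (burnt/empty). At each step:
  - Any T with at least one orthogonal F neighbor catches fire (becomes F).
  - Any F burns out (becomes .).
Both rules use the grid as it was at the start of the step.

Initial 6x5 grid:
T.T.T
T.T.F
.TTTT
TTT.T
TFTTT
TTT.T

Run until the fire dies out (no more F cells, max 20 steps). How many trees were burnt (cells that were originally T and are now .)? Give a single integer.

Answer: 19

Derivation:
Step 1: +6 fires, +2 burnt (F count now 6)
Step 2: +8 fires, +6 burnt (F count now 8)
Step 3: +2 fires, +8 burnt (F count now 2)
Step 4: +2 fires, +2 burnt (F count now 2)
Step 5: +1 fires, +2 burnt (F count now 1)
Step 6: +0 fires, +1 burnt (F count now 0)
Fire out after step 6
Initially T: 21, now '.': 28
Total burnt (originally-T cells now '.'): 19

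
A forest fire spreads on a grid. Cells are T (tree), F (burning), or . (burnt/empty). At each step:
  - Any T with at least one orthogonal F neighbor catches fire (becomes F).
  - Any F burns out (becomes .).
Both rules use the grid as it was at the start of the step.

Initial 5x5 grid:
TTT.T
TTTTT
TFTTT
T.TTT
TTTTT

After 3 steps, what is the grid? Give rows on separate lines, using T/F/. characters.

Step 1: 3 trees catch fire, 1 burn out
  TTT.T
  TFTTT
  F.FTT
  T.TTT
  TTTTT
Step 2: 6 trees catch fire, 3 burn out
  TFT.T
  F.FTT
  ...FT
  F.FTT
  TTTTT
Step 3: 7 trees catch fire, 6 burn out
  F.F.T
  ...FT
  ....F
  ...FT
  FTFTT

F.F.T
...FT
....F
...FT
FTFTT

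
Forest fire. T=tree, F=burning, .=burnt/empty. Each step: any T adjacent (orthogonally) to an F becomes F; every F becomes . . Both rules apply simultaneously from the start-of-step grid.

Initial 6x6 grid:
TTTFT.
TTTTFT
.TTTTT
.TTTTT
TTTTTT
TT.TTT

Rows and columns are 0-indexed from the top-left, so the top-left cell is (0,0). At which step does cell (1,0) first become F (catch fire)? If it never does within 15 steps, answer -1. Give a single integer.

Step 1: cell (1,0)='T' (+5 fires, +2 burnt)
Step 2: cell (1,0)='T' (+5 fires, +5 burnt)
Step 3: cell (1,0)='T' (+6 fires, +5 burnt)
Step 4: cell (1,0)='F' (+6 fires, +6 burnt)
  -> target ignites at step 4
Step 5: cell (1,0)='.' (+4 fires, +6 burnt)
Step 6: cell (1,0)='.' (+1 fires, +4 burnt)
Step 7: cell (1,0)='.' (+2 fires, +1 burnt)
Step 8: cell (1,0)='.' (+1 fires, +2 burnt)
Step 9: cell (1,0)='.' (+0 fires, +1 burnt)
  fire out at step 9

4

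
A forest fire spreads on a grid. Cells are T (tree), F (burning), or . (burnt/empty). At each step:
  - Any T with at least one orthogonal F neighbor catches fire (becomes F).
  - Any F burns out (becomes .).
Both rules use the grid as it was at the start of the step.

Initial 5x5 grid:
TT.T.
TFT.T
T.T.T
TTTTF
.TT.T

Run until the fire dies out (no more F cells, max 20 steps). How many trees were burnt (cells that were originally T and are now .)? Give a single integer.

Answer: 15

Derivation:
Step 1: +6 fires, +2 burnt (F count now 6)
Step 2: +5 fires, +6 burnt (F count now 5)
Step 3: +3 fires, +5 burnt (F count now 3)
Step 4: +1 fires, +3 burnt (F count now 1)
Step 5: +0 fires, +1 burnt (F count now 0)
Fire out after step 5
Initially T: 16, now '.': 24
Total burnt (originally-T cells now '.'): 15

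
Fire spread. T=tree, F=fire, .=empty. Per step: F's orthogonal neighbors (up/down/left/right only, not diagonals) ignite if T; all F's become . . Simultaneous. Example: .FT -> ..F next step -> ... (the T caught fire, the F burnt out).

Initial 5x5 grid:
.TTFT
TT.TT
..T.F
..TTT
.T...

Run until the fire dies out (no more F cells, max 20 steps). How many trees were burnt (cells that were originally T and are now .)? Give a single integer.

Step 1: +5 fires, +2 burnt (F count now 5)
Step 2: +2 fires, +5 burnt (F count now 2)
Step 3: +2 fires, +2 burnt (F count now 2)
Step 4: +2 fires, +2 burnt (F count now 2)
Step 5: +0 fires, +2 burnt (F count now 0)
Fire out after step 5
Initially T: 12, now '.': 24
Total burnt (originally-T cells now '.'): 11

Answer: 11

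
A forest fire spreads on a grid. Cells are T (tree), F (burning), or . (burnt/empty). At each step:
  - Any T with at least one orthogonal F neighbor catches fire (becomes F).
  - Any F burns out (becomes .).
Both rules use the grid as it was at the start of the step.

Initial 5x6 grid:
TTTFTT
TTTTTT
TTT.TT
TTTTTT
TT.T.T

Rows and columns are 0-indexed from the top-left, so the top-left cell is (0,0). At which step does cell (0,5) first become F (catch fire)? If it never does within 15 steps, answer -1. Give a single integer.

Step 1: cell (0,5)='T' (+3 fires, +1 burnt)
Step 2: cell (0,5)='F' (+4 fires, +3 burnt)
  -> target ignites at step 2
Step 3: cell (0,5)='.' (+5 fires, +4 burnt)
Step 4: cell (0,5)='.' (+5 fires, +5 burnt)
Step 5: cell (0,5)='.' (+4 fires, +5 burnt)
Step 6: cell (0,5)='.' (+4 fires, +4 burnt)
Step 7: cell (0,5)='.' (+1 fires, +4 burnt)
Step 8: cell (0,5)='.' (+0 fires, +1 burnt)
  fire out at step 8

2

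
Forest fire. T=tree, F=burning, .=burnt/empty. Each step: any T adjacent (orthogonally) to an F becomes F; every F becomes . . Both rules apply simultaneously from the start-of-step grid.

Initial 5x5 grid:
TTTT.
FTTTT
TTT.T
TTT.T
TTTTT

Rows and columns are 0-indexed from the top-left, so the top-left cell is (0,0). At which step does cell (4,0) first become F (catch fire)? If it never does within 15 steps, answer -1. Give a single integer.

Step 1: cell (4,0)='T' (+3 fires, +1 burnt)
Step 2: cell (4,0)='T' (+4 fires, +3 burnt)
Step 3: cell (4,0)='F' (+5 fires, +4 burnt)
  -> target ignites at step 3
Step 4: cell (4,0)='.' (+4 fires, +5 burnt)
Step 5: cell (4,0)='.' (+2 fires, +4 burnt)
Step 6: cell (4,0)='.' (+2 fires, +2 burnt)
Step 7: cell (4,0)='.' (+1 fires, +2 burnt)
Step 8: cell (4,0)='.' (+0 fires, +1 burnt)
  fire out at step 8

3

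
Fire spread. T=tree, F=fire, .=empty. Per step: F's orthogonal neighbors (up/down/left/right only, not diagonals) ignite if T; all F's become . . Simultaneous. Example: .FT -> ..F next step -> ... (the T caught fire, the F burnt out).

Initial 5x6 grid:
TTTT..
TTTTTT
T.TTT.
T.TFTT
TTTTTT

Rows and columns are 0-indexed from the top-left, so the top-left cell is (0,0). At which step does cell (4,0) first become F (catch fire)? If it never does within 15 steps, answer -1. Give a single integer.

Step 1: cell (4,0)='T' (+4 fires, +1 burnt)
Step 2: cell (4,0)='T' (+6 fires, +4 burnt)
Step 3: cell (4,0)='T' (+5 fires, +6 burnt)
Step 4: cell (4,0)='F' (+4 fires, +5 burnt)
  -> target ignites at step 4
Step 5: cell (4,0)='.' (+3 fires, +4 burnt)
Step 6: cell (4,0)='.' (+2 fires, +3 burnt)
Step 7: cell (4,0)='.' (+0 fires, +2 burnt)
  fire out at step 7

4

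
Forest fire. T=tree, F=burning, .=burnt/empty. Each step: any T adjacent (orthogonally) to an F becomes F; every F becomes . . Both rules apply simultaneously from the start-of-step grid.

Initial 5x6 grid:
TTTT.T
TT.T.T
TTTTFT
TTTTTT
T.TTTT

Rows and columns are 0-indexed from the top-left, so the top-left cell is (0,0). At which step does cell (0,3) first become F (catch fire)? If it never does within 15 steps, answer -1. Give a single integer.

Step 1: cell (0,3)='T' (+3 fires, +1 burnt)
Step 2: cell (0,3)='T' (+6 fires, +3 burnt)
Step 3: cell (0,3)='F' (+6 fires, +6 burnt)
  -> target ignites at step 3
Step 4: cell (0,3)='.' (+5 fires, +6 burnt)
Step 5: cell (0,3)='.' (+3 fires, +5 burnt)
Step 6: cell (0,3)='.' (+2 fires, +3 burnt)
Step 7: cell (0,3)='.' (+0 fires, +2 burnt)
  fire out at step 7

3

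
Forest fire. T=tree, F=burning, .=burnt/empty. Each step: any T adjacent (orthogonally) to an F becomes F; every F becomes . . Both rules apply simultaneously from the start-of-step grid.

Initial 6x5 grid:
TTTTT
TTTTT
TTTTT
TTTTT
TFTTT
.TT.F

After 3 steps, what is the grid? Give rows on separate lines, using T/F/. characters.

Step 1: 5 trees catch fire, 2 burn out
  TTTTT
  TTTTT
  TTTTT
  TFTTT
  F.FTF
  .FT..
Step 2: 6 trees catch fire, 5 burn out
  TTTTT
  TTTTT
  TFTTT
  F.FTF
  ...F.
  ..F..
Step 3: 5 trees catch fire, 6 burn out
  TTTTT
  TFTTT
  F.FTF
  ...F.
  .....
  .....

TTTTT
TFTTT
F.FTF
...F.
.....
.....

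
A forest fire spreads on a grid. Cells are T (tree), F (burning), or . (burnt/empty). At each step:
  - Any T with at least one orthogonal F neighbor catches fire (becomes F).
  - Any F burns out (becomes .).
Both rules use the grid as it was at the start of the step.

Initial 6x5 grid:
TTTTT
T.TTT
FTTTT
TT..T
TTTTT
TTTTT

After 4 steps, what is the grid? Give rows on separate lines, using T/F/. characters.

Step 1: 3 trees catch fire, 1 burn out
  TTTTT
  F.TTT
  .FTTT
  FT..T
  TTTTT
  TTTTT
Step 2: 4 trees catch fire, 3 burn out
  FTTTT
  ..TTT
  ..FTT
  .F..T
  FTTTT
  TTTTT
Step 3: 5 trees catch fire, 4 burn out
  .FTTT
  ..FTT
  ...FT
  ....T
  .FTTT
  FTTTT
Step 4: 5 trees catch fire, 5 burn out
  ..FTT
  ...FT
  ....F
  ....T
  ..FTT
  .FTTT

..FTT
...FT
....F
....T
..FTT
.FTTT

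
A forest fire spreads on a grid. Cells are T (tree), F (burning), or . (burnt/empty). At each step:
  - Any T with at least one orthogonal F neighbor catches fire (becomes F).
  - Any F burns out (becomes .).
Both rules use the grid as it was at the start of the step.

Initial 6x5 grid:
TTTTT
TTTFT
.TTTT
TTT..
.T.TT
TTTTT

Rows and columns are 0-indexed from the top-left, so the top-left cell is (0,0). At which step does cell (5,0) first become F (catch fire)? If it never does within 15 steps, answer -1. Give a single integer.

Step 1: cell (5,0)='T' (+4 fires, +1 burnt)
Step 2: cell (5,0)='T' (+5 fires, +4 burnt)
Step 3: cell (5,0)='T' (+4 fires, +5 burnt)
Step 4: cell (5,0)='T' (+2 fires, +4 burnt)
Step 5: cell (5,0)='T' (+2 fires, +2 burnt)
Step 6: cell (5,0)='T' (+1 fires, +2 burnt)
Step 7: cell (5,0)='F' (+2 fires, +1 burnt)
  -> target ignites at step 7
Step 8: cell (5,0)='.' (+1 fires, +2 burnt)
Step 9: cell (5,0)='.' (+2 fires, +1 burnt)
Step 10: cell (5,0)='.' (+1 fires, +2 burnt)
Step 11: cell (5,0)='.' (+0 fires, +1 burnt)
  fire out at step 11

7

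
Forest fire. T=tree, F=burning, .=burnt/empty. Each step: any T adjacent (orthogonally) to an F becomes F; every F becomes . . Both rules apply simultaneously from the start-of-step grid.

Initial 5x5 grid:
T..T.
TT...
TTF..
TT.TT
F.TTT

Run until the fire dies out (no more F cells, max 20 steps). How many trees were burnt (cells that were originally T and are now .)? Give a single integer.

Step 1: +2 fires, +2 burnt (F count now 2)
Step 2: +3 fires, +2 burnt (F count now 3)
Step 3: +1 fires, +3 burnt (F count now 1)
Step 4: +1 fires, +1 burnt (F count now 1)
Step 5: +0 fires, +1 burnt (F count now 0)
Fire out after step 5
Initially T: 13, now '.': 19
Total burnt (originally-T cells now '.'): 7

Answer: 7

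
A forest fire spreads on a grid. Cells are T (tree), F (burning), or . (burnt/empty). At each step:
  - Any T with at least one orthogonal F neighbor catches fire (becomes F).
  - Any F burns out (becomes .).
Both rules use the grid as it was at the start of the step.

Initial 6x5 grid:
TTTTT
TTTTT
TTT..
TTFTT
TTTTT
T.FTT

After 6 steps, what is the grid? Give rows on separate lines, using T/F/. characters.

Step 1: 5 trees catch fire, 2 burn out
  TTTTT
  TTTTT
  TTF..
  TF.FT
  TTFTT
  T..FT
Step 2: 7 trees catch fire, 5 burn out
  TTTTT
  TTFTT
  TF...
  F...F
  TF.FT
  T...F
Step 3: 6 trees catch fire, 7 burn out
  TTFTT
  TF.FT
  F....
  .....
  F...F
  T....
Step 4: 5 trees catch fire, 6 burn out
  TF.FT
  F...F
  .....
  .....
  .....
  F....
Step 5: 2 trees catch fire, 5 burn out
  F...F
  .....
  .....
  .....
  .....
  .....
Step 6: 0 trees catch fire, 2 burn out
  .....
  .....
  .....
  .....
  .....
  .....

.....
.....
.....
.....
.....
.....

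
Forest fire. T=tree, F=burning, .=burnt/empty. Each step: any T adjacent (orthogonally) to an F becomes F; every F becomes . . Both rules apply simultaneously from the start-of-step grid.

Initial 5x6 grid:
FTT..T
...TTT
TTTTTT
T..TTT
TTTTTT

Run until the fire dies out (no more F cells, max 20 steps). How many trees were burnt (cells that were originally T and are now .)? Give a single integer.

Step 1: +1 fires, +1 burnt (F count now 1)
Step 2: +1 fires, +1 burnt (F count now 1)
Step 3: +0 fires, +1 burnt (F count now 0)
Fire out after step 3
Initially T: 22, now '.': 10
Total burnt (originally-T cells now '.'): 2

Answer: 2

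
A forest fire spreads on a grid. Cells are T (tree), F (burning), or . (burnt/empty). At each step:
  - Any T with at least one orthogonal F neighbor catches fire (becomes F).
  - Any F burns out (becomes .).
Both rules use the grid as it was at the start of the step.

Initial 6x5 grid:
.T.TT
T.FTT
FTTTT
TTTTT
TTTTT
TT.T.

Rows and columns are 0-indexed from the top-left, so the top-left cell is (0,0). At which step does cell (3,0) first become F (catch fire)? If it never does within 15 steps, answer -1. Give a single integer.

Step 1: cell (3,0)='F' (+5 fires, +2 burnt)
  -> target ignites at step 1
Step 2: cell (3,0)='.' (+6 fires, +5 burnt)
Step 3: cell (3,0)='.' (+6 fires, +6 burnt)
Step 4: cell (3,0)='.' (+3 fires, +6 burnt)
Step 5: cell (3,0)='.' (+2 fires, +3 burnt)
Step 6: cell (3,0)='.' (+0 fires, +2 burnt)
  fire out at step 6

1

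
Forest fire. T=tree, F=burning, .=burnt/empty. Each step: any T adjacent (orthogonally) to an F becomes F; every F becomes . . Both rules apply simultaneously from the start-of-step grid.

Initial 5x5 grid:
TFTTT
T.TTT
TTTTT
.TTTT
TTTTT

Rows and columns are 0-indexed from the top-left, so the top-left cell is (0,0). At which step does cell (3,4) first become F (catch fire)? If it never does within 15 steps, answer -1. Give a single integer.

Step 1: cell (3,4)='T' (+2 fires, +1 burnt)
Step 2: cell (3,4)='T' (+3 fires, +2 burnt)
Step 3: cell (3,4)='T' (+4 fires, +3 burnt)
Step 4: cell (3,4)='T' (+4 fires, +4 burnt)
Step 5: cell (3,4)='T' (+4 fires, +4 burnt)
Step 6: cell (3,4)='F' (+3 fires, +4 burnt)
  -> target ignites at step 6
Step 7: cell (3,4)='.' (+2 fires, +3 burnt)
Step 8: cell (3,4)='.' (+0 fires, +2 burnt)
  fire out at step 8

6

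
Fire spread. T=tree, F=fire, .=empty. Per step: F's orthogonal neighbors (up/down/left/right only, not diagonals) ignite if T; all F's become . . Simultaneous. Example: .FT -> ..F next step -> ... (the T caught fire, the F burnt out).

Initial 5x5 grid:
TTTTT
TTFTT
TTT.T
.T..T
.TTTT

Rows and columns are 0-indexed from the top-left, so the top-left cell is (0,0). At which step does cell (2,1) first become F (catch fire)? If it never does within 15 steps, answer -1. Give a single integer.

Step 1: cell (2,1)='T' (+4 fires, +1 burnt)
Step 2: cell (2,1)='F' (+5 fires, +4 burnt)
  -> target ignites at step 2
Step 3: cell (2,1)='.' (+5 fires, +5 burnt)
Step 4: cell (2,1)='.' (+2 fires, +5 burnt)
Step 5: cell (2,1)='.' (+2 fires, +2 burnt)
Step 6: cell (2,1)='.' (+1 fires, +2 burnt)
Step 7: cell (2,1)='.' (+0 fires, +1 burnt)
  fire out at step 7

2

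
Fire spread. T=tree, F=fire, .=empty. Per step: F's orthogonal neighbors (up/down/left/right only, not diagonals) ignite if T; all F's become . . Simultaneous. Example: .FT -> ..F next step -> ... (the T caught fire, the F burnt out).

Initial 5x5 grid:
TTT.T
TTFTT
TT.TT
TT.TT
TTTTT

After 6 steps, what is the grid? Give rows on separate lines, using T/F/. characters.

Step 1: 3 trees catch fire, 1 burn out
  TTF.T
  TF.FT
  TT.TT
  TT.TT
  TTTTT
Step 2: 5 trees catch fire, 3 burn out
  TF..T
  F...F
  TF.FT
  TT.TT
  TTTTT
Step 3: 6 trees catch fire, 5 burn out
  F...F
  .....
  F...F
  TF.FT
  TTTTT
Step 4: 4 trees catch fire, 6 burn out
  .....
  .....
  .....
  F...F
  TFTFT
Step 5: 3 trees catch fire, 4 burn out
  .....
  .....
  .....
  .....
  F.F.F
Step 6: 0 trees catch fire, 3 burn out
  .....
  .....
  .....
  .....
  .....

.....
.....
.....
.....
.....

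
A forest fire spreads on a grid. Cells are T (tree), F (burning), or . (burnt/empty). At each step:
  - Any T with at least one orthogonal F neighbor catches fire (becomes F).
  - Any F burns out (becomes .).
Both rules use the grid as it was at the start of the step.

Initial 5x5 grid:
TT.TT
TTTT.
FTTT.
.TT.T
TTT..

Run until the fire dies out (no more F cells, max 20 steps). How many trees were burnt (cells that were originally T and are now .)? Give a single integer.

Answer: 16

Derivation:
Step 1: +2 fires, +1 burnt (F count now 2)
Step 2: +4 fires, +2 burnt (F count now 4)
Step 3: +5 fires, +4 burnt (F count now 5)
Step 4: +3 fires, +5 burnt (F count now 3)
Step 5: +1 fires, +3 burnt (F count now 1)
Step 6: +1 fires, +1 burnt (F count now 1)
Step 7: +0 fires, +1 burnt (F count now 0)
Fire out after step 7
Initially T: 17, now '.': 24
Total burnt (originally-T cells now '.'): 16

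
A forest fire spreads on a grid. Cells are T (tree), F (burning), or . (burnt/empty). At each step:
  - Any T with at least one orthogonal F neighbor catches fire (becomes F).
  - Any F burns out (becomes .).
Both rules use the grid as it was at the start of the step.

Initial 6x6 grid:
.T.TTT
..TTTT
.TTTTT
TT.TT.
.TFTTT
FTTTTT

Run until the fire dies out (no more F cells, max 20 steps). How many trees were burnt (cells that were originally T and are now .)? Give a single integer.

Step 1: +4 fires, +2 burnt (F count now 4)
Step 2: +4 fires, +4 burnt (F count now 4)
Step 3: +6 fires, +4 burnt (F count now 6)
Step 4: +4 fires, +6 burnt (F count now 4)
Step 5: +4 fires, +4 burnt (F count now 4)
Step 6: +2 fires, +4 burnt (F count now 2)
Step 7: +1 fires, +2 burnt (F count now 1)
Step 8: +0 fires, +1 burnt (F count now 0)
Fire out after step 8
Initially T: 26, now '.': 35
Total burnt (originally-T cells now '.'): 25

Answer: 25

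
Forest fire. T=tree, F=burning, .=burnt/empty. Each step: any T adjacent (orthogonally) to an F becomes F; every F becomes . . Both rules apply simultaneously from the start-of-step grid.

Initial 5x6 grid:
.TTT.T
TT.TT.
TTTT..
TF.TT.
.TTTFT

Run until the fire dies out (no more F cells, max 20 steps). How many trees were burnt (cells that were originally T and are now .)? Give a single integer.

Step 1: +6 fires, +2 burnt (F count now 6)
Step 2: +5 fires, +6 burnt (F count now 5)
Step 3: +3 fires, +5 burnt (F count now 3)
Step 4: +2 fires, +3 burnt (F count now 2)
Step 5: +2 fires, +2 burnt (F count now 2)
Step 6: +0 fires, +2 burnt (F count now 0)
Fire out after step 6
Initially T: 19, now '.': 29
Total burnt (originally-T cells now '.'): 18

Answer: 18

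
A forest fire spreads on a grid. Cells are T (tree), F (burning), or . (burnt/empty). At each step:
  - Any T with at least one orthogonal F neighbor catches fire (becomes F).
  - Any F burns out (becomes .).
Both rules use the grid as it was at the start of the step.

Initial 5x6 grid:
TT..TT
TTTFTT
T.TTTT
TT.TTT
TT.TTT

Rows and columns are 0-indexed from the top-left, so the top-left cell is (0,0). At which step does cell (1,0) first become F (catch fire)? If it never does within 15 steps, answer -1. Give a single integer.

Step 1: cell (1,0)='T' (+3 fires, +1 burnt)
Step 2: cell (1,0)='T' (+6 fires, +3 burnt)
Step 3: cell (1,0)='F' (+6 fires, +6 burnt)
  -> target ignites at step 3
Step 4: cell (1,0)='.' (+4 fires, +6 burnt)
Step 5: cell (1,0)='.' (+2 fires, +4 burnt)
Step 6: cell (1,0)='.' (+2 fires, +2 burnt)
Step 7: cell (1,0)='.' (+1 fires, +2 burnt)
Step 8: cell (1,0)='.' (+0 fires, +1 burnt)
  fire out at step 8

3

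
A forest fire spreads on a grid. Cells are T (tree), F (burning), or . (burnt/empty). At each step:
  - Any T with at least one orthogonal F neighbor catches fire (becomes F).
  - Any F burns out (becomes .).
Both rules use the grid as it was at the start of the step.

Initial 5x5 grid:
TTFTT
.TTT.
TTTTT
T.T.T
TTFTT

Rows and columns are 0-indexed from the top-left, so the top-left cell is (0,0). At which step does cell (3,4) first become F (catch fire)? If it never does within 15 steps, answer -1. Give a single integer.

Step 1: cell (3,4)='T' (+6 fires, +2 burnt)
Step 2: cell (3,4)='T' (+7 fires, +6 burnt)
Step 3: cell (3,4)='F' (+4 fires, +7 burnt)
  -> target ignites at step 3
Step 4: cell (3,4)='.' (+2 fires, +4 burnt)
Step 5: cell (3,4)='.' (+0 fires, +2 burnt)
  fire out at step 5

3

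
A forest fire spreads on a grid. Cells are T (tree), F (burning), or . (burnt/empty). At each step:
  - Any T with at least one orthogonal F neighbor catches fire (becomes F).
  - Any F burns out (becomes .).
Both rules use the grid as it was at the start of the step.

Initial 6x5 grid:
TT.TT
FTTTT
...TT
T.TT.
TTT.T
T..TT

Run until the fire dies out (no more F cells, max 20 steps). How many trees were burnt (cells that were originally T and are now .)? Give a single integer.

Answer: 17

Derivation:
Step 1: +2 fires, +1 burnt (F count now 2)
Step 2: +2 fires, +2 burnt (F count now 2)
Step 3: +1 fires, +2 burnt (F count now 1)
Step 4: +3 fires, +1 burnt (F count now 3)
Step 5: +3 fires, +3 burnt (F count now 3)
Step 6: +1 fires, +3 burnt (F count now 1)
Step 7: +1 fires, +1 burnt (F count now 1)
Step 8: +1 fires, +1 burnt (F count now 1)
Step 9: +1 fires, +1 burnt (F count now 1)
Step 10: +2 fires, +1 burnt (F count now 2)
Step 11: +0 fires, +2 burnt (F count now 0)
Fire out after step 11
Initially T: 20, now '.': 27
Total burnt (originally-T cells now '.'): 17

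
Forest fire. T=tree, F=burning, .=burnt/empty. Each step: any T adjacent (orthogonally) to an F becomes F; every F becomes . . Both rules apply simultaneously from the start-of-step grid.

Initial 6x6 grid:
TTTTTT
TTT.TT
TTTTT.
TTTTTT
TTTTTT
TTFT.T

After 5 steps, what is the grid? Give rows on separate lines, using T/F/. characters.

Step 1: 3 trees catch fire, 1 burn out
  TTTTTT
  TTT.TT
  TTTTT.
  TTTTTT
  TTFTTT
  TF.F.T
Step 2: 4 trees catch fire, 3 burn out
  TTTTTT
  TTT.TT
  TTTTT.
  TTFTTT
  TF.FTT
  F....T
Step 3: 5 trees catch fire, 4 burn out
  TTTTTT
  TTT.TT
  TTFTT.
  TF.FTT
  F...FT
  .....T
Step 4: 6 trees catch fire, 5 burn out
  TTTTTT
  TTF.TT
  TF.FT.
  F...FT
  .....F
  .....T
Step 5: 6 trees catch fire, 6 burn out
  TTFTTT
  TF..TT
  F...F.
  .....F
  ......
  .....F

TTFTTT
TF..TT
F...F.
.....F
......
.....F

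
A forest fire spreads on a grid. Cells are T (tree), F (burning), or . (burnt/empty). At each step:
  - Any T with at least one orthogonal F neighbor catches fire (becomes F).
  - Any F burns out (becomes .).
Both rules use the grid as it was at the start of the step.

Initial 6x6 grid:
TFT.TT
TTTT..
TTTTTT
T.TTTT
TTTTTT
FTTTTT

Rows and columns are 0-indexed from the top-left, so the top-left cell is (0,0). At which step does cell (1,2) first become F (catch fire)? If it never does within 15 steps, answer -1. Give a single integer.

Step 1: cell (1,2)='T' (+5 fires, +2 burnt)
Step 2: cell (1,2)='F' (+6 fires, +5 burnt)
  -> target ignites at step 2
Step 3: cell (1,2)='.' (+5 fires, +6 burnt)
Step 4: cell (1,2)='.' (+4 fires, +5 burnt)
Step 5: cell (1,2)='.' (+4 fires, +4 burnt)
Step 6: cell (1,2)='.' (+3 fires, +4 burnt)
Step 7: cell (1,2)='.' (+1 fires, +3 burnt)
Step 8: cell (1,2)='.' (+0 fires, +1 burnt)
  fire out at step 8

2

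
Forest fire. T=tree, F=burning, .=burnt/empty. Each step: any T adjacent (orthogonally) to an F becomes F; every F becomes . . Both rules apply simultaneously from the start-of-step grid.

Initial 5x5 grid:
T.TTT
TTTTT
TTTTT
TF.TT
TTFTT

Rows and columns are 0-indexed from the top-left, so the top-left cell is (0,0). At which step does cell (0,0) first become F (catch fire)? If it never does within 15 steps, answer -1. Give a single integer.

Step 1: cell (0,0)='T' (+4 fires, +2 burnt)
Step 2: cell (0,0)='T' (+6 fires, +4 burnt)
Step 3: cell (0,0)='T' (+4 fires, +6 burnt)
Step 4: cell (0,0)='F' (+4 fires, +4 burnt)
  -> target ignites at step 4
Step 5: cell (0,0)='.' (+2 fires, +4 burnt)
Step 6: cell (0,0)='.' (+1 fires, +2 burnt)
Step 7: cell (0,0)='.' (+0 fires, +1 burnt)
  fire out at step 7

4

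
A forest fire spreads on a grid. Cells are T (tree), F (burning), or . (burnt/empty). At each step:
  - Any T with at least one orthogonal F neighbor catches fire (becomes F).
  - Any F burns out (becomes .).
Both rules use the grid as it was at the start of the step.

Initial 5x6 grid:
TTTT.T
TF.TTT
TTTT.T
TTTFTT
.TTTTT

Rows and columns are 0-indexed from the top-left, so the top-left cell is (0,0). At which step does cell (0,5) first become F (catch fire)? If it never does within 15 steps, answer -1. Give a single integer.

Step 1: cell (0,5)='T' (+7 fires, +2 burnt)
Step 2: cell (0,5)='T' (+9 fires, +7 burnt)
Step 3: cell (0,5)='T' (+6 fires, +9 burnt)
Step 4: cell (0,5)='T' (+1 fires, +6 burnt)
Step 5: cell (0,5)='F' (+1 fires, +1 burnt)
  -> target ignites at step 5
Step 6: cell (0,5)='.' (+0 fires, +1 burnt)
  fire out at step 6

5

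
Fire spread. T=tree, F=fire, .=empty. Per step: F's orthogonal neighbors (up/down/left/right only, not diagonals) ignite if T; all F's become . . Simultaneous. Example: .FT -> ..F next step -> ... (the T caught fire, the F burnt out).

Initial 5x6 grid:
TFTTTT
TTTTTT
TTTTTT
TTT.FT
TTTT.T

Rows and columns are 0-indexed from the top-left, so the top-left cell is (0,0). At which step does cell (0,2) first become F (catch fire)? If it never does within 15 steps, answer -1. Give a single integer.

Step 1: cell (0,2)='F' (+5 fires, +2 burnt)
  -> target ignites at step 1
Step 2: cell (0,2)='.' (+8 fires, +5 burnt)
Step 3: cell (0,2)='.' (+6 fires, +8 burnt)
Step 4: cell (0,2)='.' (+4 fires, +6 burnt)
Step 5: cell (0,2)='.' (+2 fires, +4 burnt)
Step 6: cell (0,2)='.' (+1 fires, +2 burnt)
Step 7: cell (0,2)='.' (+0 fires, +1 burnt)
  fire out at step 7

1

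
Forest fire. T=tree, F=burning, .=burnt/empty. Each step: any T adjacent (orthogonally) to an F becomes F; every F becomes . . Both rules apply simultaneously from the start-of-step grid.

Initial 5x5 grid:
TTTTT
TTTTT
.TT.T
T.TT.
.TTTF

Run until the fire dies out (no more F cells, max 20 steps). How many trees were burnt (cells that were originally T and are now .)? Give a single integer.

Step 1: +1 fires, +1 burnt (F count now 1)
Step 2: +2 fires, +1 burnt (F count now 2)
Step 3: +2 fires, +2 burnt (F count now 2)
Step 4: +1 fires, +2 burnt (F count now 1)
Step 5: +2 fires, +1 burnt (F count now 2)
Step 6: +3 fires, +2 burnt (F count now 3)
Step 7: +4 fires, +3 burnt (F count now 4)
Step 8: +3 fires, +4 burnt (F count now 3)
Step 9: +0 fires, +3 burnt (F count now 0)
Fire out after step 9
Initially T: 19, now '.': 24
Total burnt (originally-T cells now '.'): 18

Answer: 18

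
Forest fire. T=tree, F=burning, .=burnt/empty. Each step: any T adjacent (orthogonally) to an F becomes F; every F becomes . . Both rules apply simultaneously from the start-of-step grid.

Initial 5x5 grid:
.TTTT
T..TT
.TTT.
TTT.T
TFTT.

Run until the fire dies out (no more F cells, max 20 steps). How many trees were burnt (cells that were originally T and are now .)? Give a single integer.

Step 1: +3 fires, +1 burnt (F count now 3)
Step 2: +4 fires, +3 burnt (F count now 4)
Step 3: +1 fires, +4 burnt (F count now 1)
Step 4: +1 fires, +1 burnt (F count now 1)
Step 5: +1 fires, +1 burnt (F count now 1)
Step 6: +2 fires, +1 burnt (F count now 2)
Step 7: +2 fires, +2 burnt (F count now 2)
Step 8: +1 fires, +2 burnt (F count now 1)
Step 9: +0 fires, +1 burnt (F count now 0)
Fire out after step 9
Initially T: 17, now '.': 23
Total burnt (originally-T cells now '.'): 15

Answer: 15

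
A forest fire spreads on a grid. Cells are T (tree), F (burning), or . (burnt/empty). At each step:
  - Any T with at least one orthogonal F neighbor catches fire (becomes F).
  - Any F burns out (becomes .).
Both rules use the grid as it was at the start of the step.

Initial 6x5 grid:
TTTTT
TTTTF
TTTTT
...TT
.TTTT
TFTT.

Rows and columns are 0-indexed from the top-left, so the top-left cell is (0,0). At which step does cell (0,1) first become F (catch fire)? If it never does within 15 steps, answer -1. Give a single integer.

Step 1: cell (0,1)='T' (+6 fires, +2 burnt)
Step 2: cell (0,1)='T' (+6 fires, +6 burnt)
Step 3: cell (0,1)='T' (+6 fires, +6 burnt)
Step 4: cell (0,1)='F' (+3 fires, +6 burnt)
  -> target ignites at step 4
Step 5: cell (0,1)='.' (+2 fires, +3 burnt)
Step 6: cell (0,1)='.' (+0 fires, +2 burnt)
  fire out at step 6

4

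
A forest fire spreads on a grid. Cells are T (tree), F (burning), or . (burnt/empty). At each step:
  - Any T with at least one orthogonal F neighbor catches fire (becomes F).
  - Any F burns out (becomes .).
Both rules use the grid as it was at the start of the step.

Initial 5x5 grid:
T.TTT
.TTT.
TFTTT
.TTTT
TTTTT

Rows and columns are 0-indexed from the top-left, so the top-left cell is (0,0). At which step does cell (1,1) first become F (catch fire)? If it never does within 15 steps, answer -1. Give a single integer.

Step 1: cell (1,1)='F' (+4 fires, +1 burnt)
  -> target ignites at step 1
Step 2: cell (1,1)='.' (+4 fires, +4 burnt)
Step 3: cell (1,1)='.' (+6 fires, +4 burnt)
Step 4: cell (1,1)='.' (+3 fires, +6 burnt)
Step 5: cell (1,1)='.' (+2 fires, +3 burnt)
Step 6: cell (1,1)='.' (+0 fires, +2 burnt)
  fire out at step 6

1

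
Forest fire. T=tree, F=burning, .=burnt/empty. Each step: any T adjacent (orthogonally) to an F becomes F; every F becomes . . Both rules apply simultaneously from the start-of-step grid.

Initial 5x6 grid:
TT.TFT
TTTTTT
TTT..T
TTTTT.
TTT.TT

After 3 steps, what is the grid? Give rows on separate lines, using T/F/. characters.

Step 1: 3 trees catch fire, 1 burn out
  TT.F.F
  TTTTFT
  TTT..T
  TTTTT.
  TTT.TT
Step 2: 2 trees catch fire, 3 burn out
  TT....
  TTTF.F
  TTT..T
  TTTTT.
  TTT.TT
Step 3: 2 trees catch fire, 2 burn out
  TT....
  TTF...
  TTT..F
  TTTTT.
  TTT.TT

TT....
TTF...
TTT..F
TTTTT.
TTT.TT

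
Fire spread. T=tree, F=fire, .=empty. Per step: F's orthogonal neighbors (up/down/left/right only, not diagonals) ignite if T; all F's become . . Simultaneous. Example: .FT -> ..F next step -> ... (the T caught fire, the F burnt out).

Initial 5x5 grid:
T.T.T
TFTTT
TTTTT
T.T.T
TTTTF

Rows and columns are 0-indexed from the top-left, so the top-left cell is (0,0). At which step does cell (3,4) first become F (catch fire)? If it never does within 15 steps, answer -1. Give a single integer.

Step 1: cell (3,4)='F' (+5 fires, +2 burnt)
  -> target ignites at step 1
Step 2: cell (3,4)='.' (+7 fires, +5 burnt)
Step 3: cell (3,4)='.' (+5 fires, +7 burnt)
Step 4: cell (3,4)='.' (+2 fires, +5 burnt)
Step 5: cell (3,4)='.' (+0 fires, +2 burnt)
  fire out at step 5

1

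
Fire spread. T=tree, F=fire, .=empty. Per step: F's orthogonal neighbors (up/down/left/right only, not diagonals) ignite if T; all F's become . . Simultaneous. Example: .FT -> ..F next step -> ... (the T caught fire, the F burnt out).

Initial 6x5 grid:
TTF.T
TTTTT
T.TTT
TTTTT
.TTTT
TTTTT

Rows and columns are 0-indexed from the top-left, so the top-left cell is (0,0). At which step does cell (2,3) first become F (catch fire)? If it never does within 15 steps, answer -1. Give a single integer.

Step 1: cell (2,3)='T' (+2 fires, +1 burnt)
Step 2: cell (2,3)='T' (+4 fires, +2 burnt)
Step 3: cell (2,3)='F' (+4 fires, +4 burnt)
  -> target ignites at step 3
Step 4: cell (2,3)='.' (+6 fires, +4 burnt)
Step 5: cell (2,3)='.' (+5 fires, +6 burnt)
Step 6: cell (2,3)='.' (+3 fires, +5 burnt)
Step 7: cell (2,3)='.' (+2 fires, +3 burnt)
Step 8: cell (2,3)='.' (+0 fires, +2 burnt)
  fire out at step 8

3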